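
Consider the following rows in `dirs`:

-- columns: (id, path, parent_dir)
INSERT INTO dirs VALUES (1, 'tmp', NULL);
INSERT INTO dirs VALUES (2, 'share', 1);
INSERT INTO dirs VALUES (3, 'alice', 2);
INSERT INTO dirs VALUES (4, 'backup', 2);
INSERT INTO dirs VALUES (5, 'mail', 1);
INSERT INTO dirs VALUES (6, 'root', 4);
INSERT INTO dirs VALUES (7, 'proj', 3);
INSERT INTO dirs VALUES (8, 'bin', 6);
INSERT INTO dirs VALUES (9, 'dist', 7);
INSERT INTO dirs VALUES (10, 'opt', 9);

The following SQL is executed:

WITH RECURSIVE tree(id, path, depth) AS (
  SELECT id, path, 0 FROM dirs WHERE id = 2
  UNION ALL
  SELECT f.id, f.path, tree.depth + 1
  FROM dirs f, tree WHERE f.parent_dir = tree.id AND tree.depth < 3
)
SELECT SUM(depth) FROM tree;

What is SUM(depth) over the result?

Base: id=2 (share) at depth 0.
Iteration 1: rows with parent_dir in {2} -> alice (id 3, depth 1), backup (id 4, depth 1).
Iteration 2: rows with parent_dir in {3,4} -> root (id 6, depth 2), proj (id 7, depth 2).
Iteration 3: rows with parent_dir in {6,7} -> bin (id 8, depth 3), dist (id 9, depth 3).
Iteration 4: depth < 3 fails for all current rows; recursion stops.
SUM(depth) = 0 + 1 + 1 + 2 + 2 + 3 + 3 = 12.

12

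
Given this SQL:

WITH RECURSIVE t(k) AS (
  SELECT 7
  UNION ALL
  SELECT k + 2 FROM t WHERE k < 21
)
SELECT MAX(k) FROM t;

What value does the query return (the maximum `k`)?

21

Base: k=7.
Iteration 1: 7 < 21 holds -> k = 7 + 2 = 9.
Iteration 2: 9 < 21 holds -> k = 9 + 2 = 11.
Iteration 3: 11 < 21 holds -> k = 11 + 2 = 13.
Iteration 4: 13 < 21 holds -> k = 13 + 2 = 15.
Iteration 5: 15 < 21 holds -> k = 15 + 2 = 17.
Iteration 6: 17 < 21 holds -> k = 17 + 2 = 19.
Iteration 7: 19 < 21 holds -> k = 19 + 2 = 21.
Iteration 8: 21 < 21 fails; recursion stops.
k values: 7, 9, 11, 13, 15, 17, 19, 21; the maximum is 21.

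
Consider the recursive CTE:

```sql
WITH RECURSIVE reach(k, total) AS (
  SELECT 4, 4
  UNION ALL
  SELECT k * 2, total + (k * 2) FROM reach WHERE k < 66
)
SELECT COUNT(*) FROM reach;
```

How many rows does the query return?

6

Base: k=4, total=4.
Iteration 1: 4 < 66 holds -> k = 4 * 2 = 8, total = 4 + 8 = 12.
Iteration 2: 8 < 66 holds -> k = 8 * 2 = 16, total = 12 + 16 = 28.
Iteration 3: 16 < 66 holds -> k = 16 * 2 = 32, total = 28 + 32 = 60.
Iteration 4: 32 < 66 holds -> k = 32 * 2 = 64, total = 60 + 64 = 124.
Iteration 5: 64 < 66 holds -> k = 64 * 2 = 128, total = 124 + 128 = 252.
Iteration 6: 128 < 66 fails; recursion stops.
Total rows emitted: 6.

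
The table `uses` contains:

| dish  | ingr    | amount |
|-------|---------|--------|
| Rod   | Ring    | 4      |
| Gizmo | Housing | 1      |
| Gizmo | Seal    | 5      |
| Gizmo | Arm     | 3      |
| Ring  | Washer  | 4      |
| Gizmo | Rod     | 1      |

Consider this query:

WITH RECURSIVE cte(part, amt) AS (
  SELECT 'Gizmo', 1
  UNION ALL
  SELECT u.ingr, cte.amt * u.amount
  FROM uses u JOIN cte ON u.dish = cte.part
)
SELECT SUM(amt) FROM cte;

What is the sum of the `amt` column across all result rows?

31

Base: (Gizmo, amt=1).
Iteration 1: components of {Gizmo} -> Arm = 1*3 = 3, Housing = 1*1 = 1, Rod = 1*1 = 1, Seal = 1*5 = 5.
Iteration 2: components of {Arm,Housing,Rod,Seal} -> Ring = 1*4 = 4.
Iteration 3: components of {Ring} -> Washer = 4*4 = 16.
Iteration 4: no further components; recursion stops.
SUM(amt) = 1 + 5 + 1 + 3 + 1 + 4 + 16 = 31.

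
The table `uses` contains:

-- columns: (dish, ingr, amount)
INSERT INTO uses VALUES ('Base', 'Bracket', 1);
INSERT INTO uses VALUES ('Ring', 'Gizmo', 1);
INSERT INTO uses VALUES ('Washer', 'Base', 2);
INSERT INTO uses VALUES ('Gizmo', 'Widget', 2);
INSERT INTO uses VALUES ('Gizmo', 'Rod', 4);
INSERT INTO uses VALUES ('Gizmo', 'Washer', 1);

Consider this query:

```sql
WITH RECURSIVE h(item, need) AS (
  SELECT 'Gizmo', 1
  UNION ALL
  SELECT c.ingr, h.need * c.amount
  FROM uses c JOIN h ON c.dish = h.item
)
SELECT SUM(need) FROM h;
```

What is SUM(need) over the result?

Base: (Gizmo, need=1).
Iteration 1: components of {Gizmo} -> Rod = 1*4 = 4, Washer = 1*1 = 1, Widget = 1*2 = 2.
Iteration 2: components of {Rod,Washer,Widget} -> Base = 1*2 = 2.
Iteration 3: components of {Base} -> Bracket = 2*1 = 2.
Iteration 4: no further components; recursion stops.
SUM(need) = 1 + 2 + 1 + 4 + 2 + 2 = 12.

12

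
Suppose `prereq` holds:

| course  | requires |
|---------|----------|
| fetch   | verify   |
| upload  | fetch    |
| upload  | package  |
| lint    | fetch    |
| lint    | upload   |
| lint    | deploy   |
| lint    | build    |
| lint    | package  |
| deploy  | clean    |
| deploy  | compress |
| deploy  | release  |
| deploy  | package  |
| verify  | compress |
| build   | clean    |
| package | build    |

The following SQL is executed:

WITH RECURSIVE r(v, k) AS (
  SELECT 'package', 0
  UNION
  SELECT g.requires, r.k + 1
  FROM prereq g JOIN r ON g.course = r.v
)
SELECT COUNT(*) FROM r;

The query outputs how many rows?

Base: (package, k=0).
Iteration 1: edges from {package} -> (build, k=1).
Iteration 2: edges from {build} -> (clean, k=2).
Iteration 3: no outgoing edges from {clean}; recursion stops.
Total rows emitted: 3.

3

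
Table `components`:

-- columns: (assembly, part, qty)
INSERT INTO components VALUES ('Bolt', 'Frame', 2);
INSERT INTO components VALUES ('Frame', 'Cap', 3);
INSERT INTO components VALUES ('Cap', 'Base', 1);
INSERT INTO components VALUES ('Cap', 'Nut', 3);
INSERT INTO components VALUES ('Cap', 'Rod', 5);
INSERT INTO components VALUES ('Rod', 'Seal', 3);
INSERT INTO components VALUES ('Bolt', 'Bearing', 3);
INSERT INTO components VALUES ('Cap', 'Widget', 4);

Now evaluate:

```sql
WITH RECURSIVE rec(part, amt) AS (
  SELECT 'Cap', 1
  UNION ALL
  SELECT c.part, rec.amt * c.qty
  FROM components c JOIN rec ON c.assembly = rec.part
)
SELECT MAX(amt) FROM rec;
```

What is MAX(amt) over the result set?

Base: (Cap, amt=1).
Iteration 1: components of {Cap} -> Base = 1*1 = 1, Nut = 1*3 = 3, Rod = 1*5 = 5, Widget = 1*4 = 4.
Iteration 2: components of {Base,Nut,Rod,Widget} -> Seal = 5*3 = 15.
Iteration 3: no further components; recursion stops.
amt values: 1, 1, 3, 5, 4, 15; the maximum is 15.

15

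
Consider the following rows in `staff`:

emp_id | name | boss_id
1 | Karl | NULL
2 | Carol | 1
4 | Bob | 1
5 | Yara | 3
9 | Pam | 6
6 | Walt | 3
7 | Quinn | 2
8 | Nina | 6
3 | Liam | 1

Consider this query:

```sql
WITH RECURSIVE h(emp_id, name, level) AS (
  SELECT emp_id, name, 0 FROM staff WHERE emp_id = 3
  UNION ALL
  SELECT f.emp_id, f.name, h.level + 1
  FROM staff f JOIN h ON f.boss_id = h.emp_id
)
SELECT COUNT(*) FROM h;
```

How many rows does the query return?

5

Base: emp_id=3 (Liam) at level 0.
Iteration 1: rows with boss_id in {3} -> Yara (id 5, level 1), Walt (id 6, level 1).
Iteration 2: rows with boss_id in {5,6} -> Nina (id 8, level 2), Pam (id 9, level 2).
Iteration 3: no rows with boss_id in {8,9}; recursion stops.
Total rows emitted: 5.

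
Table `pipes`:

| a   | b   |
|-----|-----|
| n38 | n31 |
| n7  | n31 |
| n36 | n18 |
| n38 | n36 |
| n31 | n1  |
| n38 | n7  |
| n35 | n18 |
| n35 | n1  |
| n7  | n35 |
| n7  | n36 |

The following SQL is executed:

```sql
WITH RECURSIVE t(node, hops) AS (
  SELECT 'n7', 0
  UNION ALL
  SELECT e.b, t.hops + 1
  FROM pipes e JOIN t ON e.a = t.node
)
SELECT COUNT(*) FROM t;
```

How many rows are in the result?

Base: (n7, hops=0).
Iteration 1: edges from {n7} -> (n31, hops=1), (n35, hops=1), (n36, hops=1).
Iteration 2: edges from {n31,n35,n36} -> (n1, hops=2) x2, (n18, hops=2) x2. [UNION ALL keeps all 4 new rows, including repeats]
Iteration 3: no outgoing edges from {n1,n18}; recursion stops.
Total rows emitted: 8.

8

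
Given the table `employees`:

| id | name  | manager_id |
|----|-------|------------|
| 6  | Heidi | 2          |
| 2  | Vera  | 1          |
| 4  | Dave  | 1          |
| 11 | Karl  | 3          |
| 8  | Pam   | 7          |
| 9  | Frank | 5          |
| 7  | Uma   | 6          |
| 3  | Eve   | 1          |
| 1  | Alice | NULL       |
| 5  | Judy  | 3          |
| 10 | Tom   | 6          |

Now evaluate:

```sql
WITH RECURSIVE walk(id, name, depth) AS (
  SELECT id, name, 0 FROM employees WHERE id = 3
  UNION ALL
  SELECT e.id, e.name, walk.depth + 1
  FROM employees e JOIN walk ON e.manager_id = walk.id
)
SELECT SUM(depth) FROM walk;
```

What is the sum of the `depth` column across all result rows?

Base: id=3 (Eve) at depth 0.
Iteration 1: rows with manager_id in {3} -> Judy (id 5, depth 1), Karl (id 11, depth 1).
Iteration 2: rows with manager_id in {5,11} -> Frank (id 9, depth 2).
Iteration 3: no rows with manager_id in {9}; recursion stops.
SUM(depth) = 0 + 1 + 1 + 2 = 4.

4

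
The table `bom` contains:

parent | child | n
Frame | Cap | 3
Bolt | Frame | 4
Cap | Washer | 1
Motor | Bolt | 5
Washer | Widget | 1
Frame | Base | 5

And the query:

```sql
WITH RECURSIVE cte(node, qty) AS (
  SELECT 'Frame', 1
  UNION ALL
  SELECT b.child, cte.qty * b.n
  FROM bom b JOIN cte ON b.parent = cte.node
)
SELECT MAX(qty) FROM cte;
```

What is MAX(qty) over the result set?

Base: (Frame, qty=1).
Iteration 1: components of {Frame} -> Base = 1*5 = 5, Cap = 1*3 = 3.
Iteration 2: components of {Base,Cap} -> Washer = 3*1 = 3.
Iteration 3: components of {Washer} -> Widget = 3*1 = 3.
Iteration 4: no further components; recursion stops.
qty values: 1, 3, 5, 3, 3; the maximum is 5.

5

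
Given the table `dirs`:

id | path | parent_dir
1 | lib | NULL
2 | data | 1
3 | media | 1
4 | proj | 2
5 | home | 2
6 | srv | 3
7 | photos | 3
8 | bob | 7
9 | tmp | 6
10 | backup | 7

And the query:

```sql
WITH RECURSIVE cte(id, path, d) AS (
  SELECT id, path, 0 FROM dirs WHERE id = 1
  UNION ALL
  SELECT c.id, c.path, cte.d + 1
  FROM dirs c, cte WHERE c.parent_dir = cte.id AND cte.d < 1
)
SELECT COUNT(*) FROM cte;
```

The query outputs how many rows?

3

Base: id=1 (lib) at d 0.
Iteration 1: rows with parent_dir in {1} -> data (id 2, d 1), media (id 3, d 1).
Iteration 2: d < 1 fails for all current rows; recursion stops.
Total rows emitted: 3.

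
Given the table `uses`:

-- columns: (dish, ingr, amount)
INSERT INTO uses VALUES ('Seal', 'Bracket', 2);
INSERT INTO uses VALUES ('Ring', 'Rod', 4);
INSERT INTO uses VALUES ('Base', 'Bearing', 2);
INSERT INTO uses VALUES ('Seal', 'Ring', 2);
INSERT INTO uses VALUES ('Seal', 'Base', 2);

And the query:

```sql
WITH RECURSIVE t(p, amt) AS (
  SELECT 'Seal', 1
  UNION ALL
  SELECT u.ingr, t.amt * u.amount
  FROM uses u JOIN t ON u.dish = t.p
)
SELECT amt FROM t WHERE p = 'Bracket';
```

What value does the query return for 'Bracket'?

2

Base: (Seal, amt=1).
Iteration 1: components of {Seal} -> Base = 1*2 = 2, Bracket = 1*2 = 2, Ring = 1*2 = 2.
Iteration 2: components of {Base,Bracket,Ring} -> Bearing = 2*2 = 4, Rod = 2*4 = 8.
Iteration 3: no further components; recursion stops.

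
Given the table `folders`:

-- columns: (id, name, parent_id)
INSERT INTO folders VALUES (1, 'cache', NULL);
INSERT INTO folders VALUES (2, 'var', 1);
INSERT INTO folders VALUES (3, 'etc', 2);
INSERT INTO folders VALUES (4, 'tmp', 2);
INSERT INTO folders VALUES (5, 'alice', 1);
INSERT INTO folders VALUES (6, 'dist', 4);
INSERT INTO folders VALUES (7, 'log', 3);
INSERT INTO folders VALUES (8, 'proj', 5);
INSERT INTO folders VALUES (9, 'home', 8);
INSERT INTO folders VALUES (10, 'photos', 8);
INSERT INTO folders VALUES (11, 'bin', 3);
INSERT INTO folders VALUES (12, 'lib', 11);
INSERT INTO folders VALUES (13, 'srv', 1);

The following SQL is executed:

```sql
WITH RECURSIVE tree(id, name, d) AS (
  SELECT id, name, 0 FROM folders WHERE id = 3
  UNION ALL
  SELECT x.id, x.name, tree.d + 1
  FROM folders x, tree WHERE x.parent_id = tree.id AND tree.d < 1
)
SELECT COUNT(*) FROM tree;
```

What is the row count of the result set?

3

Base: id=3 (etc) at d 0.
Iteration 1: rows with parent_id in {3} -> log (id 7, d 1), bin (id 11, d 1).
Iteration 2: d < 1 fails for all current rows; recursion stops.
Total rows emitted: 3.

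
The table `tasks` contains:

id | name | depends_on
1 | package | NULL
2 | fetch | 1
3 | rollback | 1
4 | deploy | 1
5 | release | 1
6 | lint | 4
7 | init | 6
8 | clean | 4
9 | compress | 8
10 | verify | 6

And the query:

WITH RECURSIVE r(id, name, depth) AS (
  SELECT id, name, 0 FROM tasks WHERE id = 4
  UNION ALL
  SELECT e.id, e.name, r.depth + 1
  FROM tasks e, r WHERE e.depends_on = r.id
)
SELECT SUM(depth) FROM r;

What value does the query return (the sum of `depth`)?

8

Base: id=4 (deploy) at depth 0.
Iteration 1: rows with depends_on in {4} -> lint (id 6, depth 1), clean (id 8, depth 1).
Iteration 2: rows with depends_on in {6,8} -> init (id 7, depth 2), compress (id 9, depth 2), verify (id 10, depth 2).
Iteration 3: no rows with depends_on in {7,9,10}; recursion stops.
SUM(depth) = 0 + 1 + 1 + 2 + 2 + 2 = 8.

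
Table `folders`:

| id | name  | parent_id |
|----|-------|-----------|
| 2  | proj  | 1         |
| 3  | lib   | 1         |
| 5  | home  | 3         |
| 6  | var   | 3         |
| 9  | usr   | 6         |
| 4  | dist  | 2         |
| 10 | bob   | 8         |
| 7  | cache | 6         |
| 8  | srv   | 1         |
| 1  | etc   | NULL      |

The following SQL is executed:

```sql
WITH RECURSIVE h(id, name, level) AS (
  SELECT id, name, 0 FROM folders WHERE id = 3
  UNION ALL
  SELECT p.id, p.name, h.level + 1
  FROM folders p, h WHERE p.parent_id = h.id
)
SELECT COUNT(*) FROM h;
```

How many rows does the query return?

5

Base: id=3 (lib) at level 0.
Iteration 1: rows with parent_id in {3} -> home (id 5, level 1), var (id 6, level 1).
Iteration 2: rows with parent_id in {5,6} -> cache (id 7, level 2), usr (id 9, level 2).
Iteration 3: no rows with parent_id in {7,9}; recursion stops.
Total rows emitted: 5.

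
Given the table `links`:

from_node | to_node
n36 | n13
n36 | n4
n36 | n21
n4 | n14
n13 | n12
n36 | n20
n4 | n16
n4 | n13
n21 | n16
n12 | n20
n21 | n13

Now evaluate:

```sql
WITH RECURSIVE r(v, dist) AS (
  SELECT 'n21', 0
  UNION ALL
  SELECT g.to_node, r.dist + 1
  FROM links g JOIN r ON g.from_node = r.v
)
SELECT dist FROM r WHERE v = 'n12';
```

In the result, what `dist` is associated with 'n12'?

Base: (n21, dist=0).
Iteration 1: edges from {n21} -> (n13, dist=1), (n16, dist=1).
Iteration 2: edges from {n13,n16} -> (n12, dist=2).
Iteration 3: edges from {n12} -> (n20, dist=3).
Iteration 4: no outgoing edges from {n20}; recursion stops.

2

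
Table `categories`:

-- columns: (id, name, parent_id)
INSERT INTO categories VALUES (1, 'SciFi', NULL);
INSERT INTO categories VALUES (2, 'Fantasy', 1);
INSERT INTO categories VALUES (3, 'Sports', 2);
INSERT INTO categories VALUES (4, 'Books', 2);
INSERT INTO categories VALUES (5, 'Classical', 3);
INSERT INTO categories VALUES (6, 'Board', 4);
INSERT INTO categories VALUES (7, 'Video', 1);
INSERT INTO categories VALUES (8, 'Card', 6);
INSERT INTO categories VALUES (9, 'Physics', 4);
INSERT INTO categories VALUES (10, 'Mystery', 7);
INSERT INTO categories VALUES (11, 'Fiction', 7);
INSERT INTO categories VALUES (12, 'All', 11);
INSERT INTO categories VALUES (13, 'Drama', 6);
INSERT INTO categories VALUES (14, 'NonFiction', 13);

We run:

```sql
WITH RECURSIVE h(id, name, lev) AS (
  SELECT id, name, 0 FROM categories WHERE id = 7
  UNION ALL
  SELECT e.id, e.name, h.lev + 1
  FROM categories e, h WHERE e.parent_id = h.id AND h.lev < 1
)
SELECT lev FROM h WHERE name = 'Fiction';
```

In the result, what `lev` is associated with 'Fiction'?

1

Base: id=7 (Video) at lev 0.
Iteration 1: rows with parent_id in {7} -> Mystery (id 10, lev 1), Fiction (id 11, lev 1).
Iteration 2: lev < 1 fails for all current rows; recursion stops.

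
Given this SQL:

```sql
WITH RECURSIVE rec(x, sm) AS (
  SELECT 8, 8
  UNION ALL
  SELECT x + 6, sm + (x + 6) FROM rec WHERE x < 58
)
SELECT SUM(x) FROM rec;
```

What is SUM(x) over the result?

Base: x=8, sm=8.
Iteration 1: 8 < 58 holds -> x = 8 + 6 = 14, sm = 8 + 14 = 22.
Iteration 2: 14 < 58 holds -> x = 14 + 6 = 20, sm = 22 + 20 = 42.
Iteration 3: 20 < 58 holds -> x = 20 + 6 = 26, sm = 42 + 26 = 68.
Iteration 4: 26 < 58 holds -> x = 26 + 6 = 32, sm = 68 + 32 = 100.
Iteration 5: 32 < 58 holds -> x = 32 + 6 = 38, sm = 100 + 38 = 138.
Iteration 6: 38 < 58 holds -> x = 38 + 6 = 44, sm = 138 + 44 = 182.
Iteration 7: 44 < 58 holds -> x = 44 + 6 = 50, sm = 182 + 50 = 232.
Iteration 8: 50 < 58 holds -> x = 50 + 6 = 56, sm = 232 + 56 = 288.
Iteration 9: 56 < 58 holds -> x = 56 + 6 = 62, sm = 288 + 62 = 350.
Iteration 10: 62 < 58 fails; recursion stops.
SUM(x) = 8 + 14 + 20 + 26 + 32 + 38 + 44 + 50 + 56 + 62 = 350.

350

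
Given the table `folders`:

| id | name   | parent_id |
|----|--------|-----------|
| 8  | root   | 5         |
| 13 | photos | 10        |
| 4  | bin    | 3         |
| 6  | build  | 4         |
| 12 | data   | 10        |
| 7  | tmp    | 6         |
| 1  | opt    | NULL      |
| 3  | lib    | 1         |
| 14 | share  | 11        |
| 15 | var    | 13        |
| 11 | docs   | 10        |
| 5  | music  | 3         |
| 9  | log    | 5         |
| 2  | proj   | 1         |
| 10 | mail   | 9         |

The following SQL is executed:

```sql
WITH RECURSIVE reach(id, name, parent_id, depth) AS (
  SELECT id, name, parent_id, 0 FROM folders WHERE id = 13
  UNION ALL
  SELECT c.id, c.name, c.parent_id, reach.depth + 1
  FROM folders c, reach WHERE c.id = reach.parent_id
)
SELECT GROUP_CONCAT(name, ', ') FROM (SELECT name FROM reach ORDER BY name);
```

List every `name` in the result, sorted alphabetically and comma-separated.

Base: id=13 (photos), parent_id=10, depth 0.
Iteration 1: join on id=10 -> mail (id 10, parent_id=9, depth 1).
Iteration 2: join on id=9 -> log (id 9, parent_id=5, depth 2).
Iteration 3: join on id=5 -> music (id 5, parent_id=3, depth 3).
Iteration 4: join on id=3 -> lib (id 3, parent_id=1, depth 4).
Iteration 5: join on id=1 -> opt (id 1, parent_id=NULL, depth 5).
Iteration 6: parent_id is NULL; no match; recursion stops.

lib, log, mail, music, opt, photos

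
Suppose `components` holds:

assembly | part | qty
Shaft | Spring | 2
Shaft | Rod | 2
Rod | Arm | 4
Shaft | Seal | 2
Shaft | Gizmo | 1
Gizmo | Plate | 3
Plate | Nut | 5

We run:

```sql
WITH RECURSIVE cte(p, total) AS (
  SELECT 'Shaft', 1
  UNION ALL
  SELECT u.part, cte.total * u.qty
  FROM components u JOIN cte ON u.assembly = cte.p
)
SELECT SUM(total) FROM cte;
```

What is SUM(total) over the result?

34

Base: (Shaft, total=1).
Iteration 1: components of {Shaft} -> Gizmo = 1*1 = 1, Rod = 1*2 = 2, Seal = 1*2 = 2, Spring = 1*2 = 2.
Iteration 2: components of {Gizmo,Rod,Seal,Spring} -> Arm = 2*4 = 8, Plate = 1*3 = 3.
Iteration 3: components of {Arm,Plate} -> Nut = 3*5 = 15.
Iteration 4: no further components; recursion stops.
SUM(total) = 1 + 2 + 2 + 2 + 1 + 8 + 3 + 15 = 34.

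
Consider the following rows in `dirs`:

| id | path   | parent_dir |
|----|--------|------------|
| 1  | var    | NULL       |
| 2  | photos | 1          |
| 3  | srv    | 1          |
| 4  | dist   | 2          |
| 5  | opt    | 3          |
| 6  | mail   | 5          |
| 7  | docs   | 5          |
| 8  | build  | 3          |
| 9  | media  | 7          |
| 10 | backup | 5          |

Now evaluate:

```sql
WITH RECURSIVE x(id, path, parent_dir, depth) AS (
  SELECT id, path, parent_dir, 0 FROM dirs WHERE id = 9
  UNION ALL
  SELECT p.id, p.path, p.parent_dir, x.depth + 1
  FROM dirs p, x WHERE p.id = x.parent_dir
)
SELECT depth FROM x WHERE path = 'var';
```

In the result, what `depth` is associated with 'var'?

Base: id=9 (media), parent_dir=7, depth 0.
Iteration 1: join on id=7 -> docs (id 7, parent_dir=5, depth 1).
Iteration 2: join on id=5 -> opt (id 5, parent_dir=3, depth 2).
Iteration 3: join on id=3 -> srv (id 3, parent_dir=1, depth 3).
Iteration 4: join on id=1 -> var (id 1, parent_dir=NULL, depth 4).
Iteration 5: parent_dir is NULL; no match; recursion stops.

4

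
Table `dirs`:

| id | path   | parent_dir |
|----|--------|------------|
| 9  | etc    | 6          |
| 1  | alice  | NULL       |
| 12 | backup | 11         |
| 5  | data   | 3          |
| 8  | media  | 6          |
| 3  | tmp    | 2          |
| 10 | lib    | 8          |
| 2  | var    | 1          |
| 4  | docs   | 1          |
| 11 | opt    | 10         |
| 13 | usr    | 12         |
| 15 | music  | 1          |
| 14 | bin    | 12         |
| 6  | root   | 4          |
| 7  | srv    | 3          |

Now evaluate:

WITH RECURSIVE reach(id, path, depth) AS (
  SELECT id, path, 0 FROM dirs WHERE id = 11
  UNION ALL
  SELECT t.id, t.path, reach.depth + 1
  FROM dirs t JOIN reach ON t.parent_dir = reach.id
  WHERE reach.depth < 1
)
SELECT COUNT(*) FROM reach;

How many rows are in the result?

2

Base: id=11 (opt) at depth 0.
Iteration 1: rows with parent_dir in {11} -> backup (id 12, depth 1).
Iteration 2: depth < 1 fails for all current rows; recursion stops.
Total rows emitted: 2.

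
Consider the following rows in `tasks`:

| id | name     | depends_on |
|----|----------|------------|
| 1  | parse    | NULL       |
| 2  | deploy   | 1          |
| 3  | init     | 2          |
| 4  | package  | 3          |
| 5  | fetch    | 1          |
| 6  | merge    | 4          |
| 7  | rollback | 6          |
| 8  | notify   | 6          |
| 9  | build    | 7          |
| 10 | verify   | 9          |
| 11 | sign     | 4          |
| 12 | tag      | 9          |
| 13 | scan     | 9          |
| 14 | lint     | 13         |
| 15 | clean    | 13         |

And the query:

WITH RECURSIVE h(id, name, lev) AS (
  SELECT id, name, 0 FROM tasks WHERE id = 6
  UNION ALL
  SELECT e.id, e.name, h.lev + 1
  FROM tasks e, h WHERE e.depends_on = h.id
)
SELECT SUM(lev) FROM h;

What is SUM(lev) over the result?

Base: id=6 (merge) at lev 0.
Iteration 1: rows with depends_on in {6} -> rollback (id 7, lev 1), notify (id 8, lev 1).
Iteration 2: rows with depends_on in {7,8} -> build (id 9, lev 2).
Iteration 3: rows with depends_on in {9} -> verify (id 10, lev 3), tag (id 12, lev 3), scan (id 13, lev 3).
Iteration 4: rows with depends_on in {10,12,13} -> lint (id 14, lev 4), clean (id 15, lev 4).
Iteration 5: no rows with depends_on in {14,15}; recursion stops.
SUM(lev) = 0 + 1 + 1 + 2 + 3 + 3 + 3 + 4 + 4 = 21.

21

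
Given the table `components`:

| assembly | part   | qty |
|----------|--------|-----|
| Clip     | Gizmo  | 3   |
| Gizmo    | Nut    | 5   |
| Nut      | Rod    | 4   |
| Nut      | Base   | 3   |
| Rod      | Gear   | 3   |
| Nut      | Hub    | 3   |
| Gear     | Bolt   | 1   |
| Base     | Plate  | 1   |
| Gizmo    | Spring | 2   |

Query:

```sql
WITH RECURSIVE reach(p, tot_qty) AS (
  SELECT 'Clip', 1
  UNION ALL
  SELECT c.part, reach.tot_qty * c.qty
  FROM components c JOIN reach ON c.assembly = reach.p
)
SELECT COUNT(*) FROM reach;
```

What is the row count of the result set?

10

Base: (Clip, tot_qty=1).
Iteration 1: components of {Clip} -> Gizmo = 1*3 = 3.
Iteration 2: components of {Gizmo} -> Nut = 3*5 = 15, Spring = 3*2 = 6.
Iteration 3: components of {Nut,Spring} -> Base = 15*3 = 45, Hub = 15*3 = 45, Rod = 15*4 = 60.
Iteration 4: components of {Base,Hub,Rod} -> Gear = 60*3 = 180, Plate = 45*1 = 45.
Iteration 5: components of {Gear,Plate} -> Bolt = 180*1 = 180.
Iteration 6: no further components; recursion stops.
Total rows emitted: 10.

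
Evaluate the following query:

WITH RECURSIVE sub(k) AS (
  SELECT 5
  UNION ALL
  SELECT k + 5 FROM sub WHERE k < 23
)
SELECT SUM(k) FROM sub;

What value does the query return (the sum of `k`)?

75

Base: k=5.
Iteration 1: 5 < 23 holds -> k = 5 + 5 = 10.
Iteration 2: 10 < 23 holds -> k = 10 + 5 = 15.
Iteration 3: 15 < 23 holds -> k = 15 + 5 = 20.
Iteration 4: 20 < 23 holds -> k = 20 + 5 = 25.
Iteration 5: 25 < 23 fails; recursion stops.
SUM(k) = 5 + 10 + 15 + 20 + 25 = 75.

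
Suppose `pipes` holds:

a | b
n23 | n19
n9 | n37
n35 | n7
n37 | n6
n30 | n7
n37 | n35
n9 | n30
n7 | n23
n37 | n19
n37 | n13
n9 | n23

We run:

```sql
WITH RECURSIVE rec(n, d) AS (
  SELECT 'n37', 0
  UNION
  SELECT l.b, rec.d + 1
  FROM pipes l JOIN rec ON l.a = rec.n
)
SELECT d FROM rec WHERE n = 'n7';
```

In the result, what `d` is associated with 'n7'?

Base: (n37, d=0).
Iteration 1: edges from {n37} -> (n13, d=1), (n19, d=1), (n35, d=1), (n6, d=1).
Iteration 2: edges from {n13,n19,n35,n6} -> (n7, d=2).
Iteration 3: edges from {n7} -> (n23, d=3).
Iteration 4: edges from {n23} -> (n19, d=4).
Iteration 5: no outgoing edges from {n19}; recursion stops.

2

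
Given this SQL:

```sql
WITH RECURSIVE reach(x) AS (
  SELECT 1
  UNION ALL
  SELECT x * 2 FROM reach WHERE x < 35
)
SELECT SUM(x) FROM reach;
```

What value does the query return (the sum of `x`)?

Base: x=1.
Iteration 1: 1 < 35 holds -> x = 1 * 2 = 2.
Iteration 2: 2 < 35 holds -> x = 2 * 2 = 4.
Iteration 3: 4 < 35 holds -> x = 4 * 2 = 8.
Iteration 4: 8 < 35 holds -> x = 8 * 2 = 16.
Iteration 5: 16 < 35 holds -> x = 16 * 2 = 32.
Iteration 6: 32 < 35 holds -> x = 32 * 2 = 64.
Iteration 7: 64 < 35 fails; recursion stops.
SUM(x) = 1 + 2 + 4 + 8 + 16 + 32 + 64 = 127.

127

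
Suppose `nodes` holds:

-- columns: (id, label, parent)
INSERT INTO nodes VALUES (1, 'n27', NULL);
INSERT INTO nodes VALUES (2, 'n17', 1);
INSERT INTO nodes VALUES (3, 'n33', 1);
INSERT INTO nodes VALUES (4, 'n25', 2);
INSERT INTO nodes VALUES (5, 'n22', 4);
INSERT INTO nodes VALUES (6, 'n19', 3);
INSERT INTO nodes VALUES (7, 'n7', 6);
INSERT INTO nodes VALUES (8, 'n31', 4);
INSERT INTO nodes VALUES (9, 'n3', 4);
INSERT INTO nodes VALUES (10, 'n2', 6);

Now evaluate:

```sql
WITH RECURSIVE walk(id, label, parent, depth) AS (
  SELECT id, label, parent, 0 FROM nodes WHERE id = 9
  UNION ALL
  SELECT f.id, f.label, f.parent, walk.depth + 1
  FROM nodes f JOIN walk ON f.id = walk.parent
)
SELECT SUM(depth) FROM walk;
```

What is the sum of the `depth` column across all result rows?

6

Base: id=9 (n3), parent=4, depth 0.
Iteration 1: join on id=4 -> n25 (id 4, parent=2, depth 1).
Iteration 2: join on id=2 -> n17 (id 2, parent=1, depth 2).
Iteration 3: join on id=1 -> n27 (id 1, parent=NULL, depth 3).
Iteration 4: parent is NULL; no match; recursion stops.
SUM(depth) = 0 + 1 + 2 + 3 = 6.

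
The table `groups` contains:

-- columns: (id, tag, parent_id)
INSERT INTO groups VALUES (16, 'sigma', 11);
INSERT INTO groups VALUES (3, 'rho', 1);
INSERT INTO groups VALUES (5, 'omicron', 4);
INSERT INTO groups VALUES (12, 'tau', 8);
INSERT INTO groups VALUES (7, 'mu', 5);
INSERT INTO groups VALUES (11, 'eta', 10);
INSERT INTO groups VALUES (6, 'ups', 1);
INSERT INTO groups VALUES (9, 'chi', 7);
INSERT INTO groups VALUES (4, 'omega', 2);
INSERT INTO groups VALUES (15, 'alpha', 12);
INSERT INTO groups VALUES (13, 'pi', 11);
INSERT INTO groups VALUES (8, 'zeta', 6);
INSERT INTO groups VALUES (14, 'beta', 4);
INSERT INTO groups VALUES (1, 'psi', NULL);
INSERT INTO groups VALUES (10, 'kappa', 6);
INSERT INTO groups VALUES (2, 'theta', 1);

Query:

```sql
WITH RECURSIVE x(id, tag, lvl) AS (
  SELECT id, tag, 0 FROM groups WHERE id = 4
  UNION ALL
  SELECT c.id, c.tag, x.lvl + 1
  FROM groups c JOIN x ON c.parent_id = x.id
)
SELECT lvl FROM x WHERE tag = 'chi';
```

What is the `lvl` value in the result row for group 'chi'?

3

Base: id=4 (omega) at lvl 0.
Iteration 1: rows with parent_id in {4} -> omicron (id 5, lvl 1), beta (id 14, lvl 1).
Iteration 2: rows with parent_id in {5,14} -> mu (id 7, lvl 2).
Iteration 3: rows with parent_id in {7} -> chi (id 9, lvl 3).
Iteration 4: no rows with parent_id in {9}; recursion stops.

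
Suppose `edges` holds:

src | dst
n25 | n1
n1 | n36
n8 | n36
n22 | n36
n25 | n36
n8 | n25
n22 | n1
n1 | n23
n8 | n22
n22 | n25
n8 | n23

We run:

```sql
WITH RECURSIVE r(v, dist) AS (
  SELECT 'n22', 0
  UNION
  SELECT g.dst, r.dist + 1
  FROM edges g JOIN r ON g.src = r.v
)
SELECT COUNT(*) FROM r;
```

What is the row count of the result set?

9

Base: (n22, dist=0).
Iteration 1: edges from {n22} -> (n1, dist=1), (n25, dist=1), (n36, dist=1).
Iteration 2: edges from {n1,n25,n36} -> (n1, dist=2), (n23, dist=2), (n36, dist=2). [UNION drops 1 duplicate row(s)]
Iteration 3: edges from {n1,n23,n36} -> (n23, dist=3), (n36, dist=3).
Iteration 4: no outgoing edges from {n23,n36}; recursion stops.
Total rows emitted: 9.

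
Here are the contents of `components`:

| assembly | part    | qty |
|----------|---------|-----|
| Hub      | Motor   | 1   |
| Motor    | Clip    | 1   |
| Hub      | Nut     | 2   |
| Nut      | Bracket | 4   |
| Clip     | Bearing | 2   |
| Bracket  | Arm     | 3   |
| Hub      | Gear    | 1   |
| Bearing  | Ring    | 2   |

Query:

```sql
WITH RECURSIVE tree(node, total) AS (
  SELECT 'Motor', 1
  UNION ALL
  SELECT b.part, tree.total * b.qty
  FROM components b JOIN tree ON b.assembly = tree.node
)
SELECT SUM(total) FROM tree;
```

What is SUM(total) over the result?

Base: (Motor, total=1).
Iteration 1: components of {Motor} -> Clip = 1*1 = 1.
Iteration 2: components of {Clip} -> Bearing = 1*2 = 2.
Iteration 3: components of {Bearing} -> Ring = 2*2 = 4.
Iteration 4: no further components; recursion stops.
SUM(total) = 1 + 1 + 2 + 4 = 8.

8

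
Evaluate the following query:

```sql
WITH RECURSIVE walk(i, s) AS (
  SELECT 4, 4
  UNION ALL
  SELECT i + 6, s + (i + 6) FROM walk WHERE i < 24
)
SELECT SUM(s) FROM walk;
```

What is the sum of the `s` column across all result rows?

180

Base: i=4, s=4.
Iteration 1: 4 < 24 holds -> i = 4 + 6 = 10, s = 4 + 10 = 14.
Iteration 2: 10 < 24 holds -> i = 10 + 6 = 16, s = 14 + 16 = 30.
Iteration 3: 16 < 24 holds -> i = 16 + 6 = 22, s = 30 + 22 = 52.
Iteration 4: 22 < 24 holds -> i = 22 + 6 = 28, s = 52 + 28 = 80.
Iteration 5: 28 < 24 fails; recursion stops.
SUM(s) = 4 + 14 + 30 + 52 + 80 = 180.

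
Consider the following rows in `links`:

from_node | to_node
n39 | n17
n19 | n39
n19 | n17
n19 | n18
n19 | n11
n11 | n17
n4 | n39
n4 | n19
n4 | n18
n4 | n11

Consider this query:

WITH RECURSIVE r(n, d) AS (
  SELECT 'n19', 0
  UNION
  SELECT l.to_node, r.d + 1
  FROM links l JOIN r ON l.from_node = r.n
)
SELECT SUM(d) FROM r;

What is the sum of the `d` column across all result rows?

6

Base: (n19, d=0).
Iteration 1: edges from {n19} -> (n11, d=1), (n17, d=1), (n18, d=1), (n39, d=1).
Iteration 2: edges from {n11,n17,n18,n39} -> (n17, d=2). [UNION drops 1 duplicate row(s)]
Iteration 3: no outgoing edges from {n17}; recursion stops.
SUM(d) = 0 + 1 + 1 + 1 + 1 + 2 = 6.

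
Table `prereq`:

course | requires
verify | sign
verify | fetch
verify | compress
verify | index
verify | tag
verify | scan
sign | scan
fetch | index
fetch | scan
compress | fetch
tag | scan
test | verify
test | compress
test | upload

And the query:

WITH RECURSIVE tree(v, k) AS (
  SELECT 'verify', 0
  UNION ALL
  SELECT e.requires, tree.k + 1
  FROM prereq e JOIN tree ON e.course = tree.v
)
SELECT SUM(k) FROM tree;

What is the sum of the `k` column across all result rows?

22

Base: (verify, k=0).
Iteration 1: edges from {verify} -> (compress, k=1), (fetch, k=1), (index, k=1), (scan, k=1), (sign, k=1), (tag, k=1).
Iteration 2: edges from {compress,fetch,index,scan,sign,tag} -> (fetch, k=2), (index, k=2), (scan, k=2) x3. [UNION ALL keeps all 5 new rows, including repeats]
Iteration 3: edges from {fetch,index,scan} -> (index, k=3), (scan, k=3).
Iteration 4: no outgoing edges from {index,scan}; recursion stops.
SUM(k) = 0 + 1 + 1 + 1 + 1 + 1 + 1 + 2 + 2 + 2 + 2 + 2 + 3 + 3 = 22.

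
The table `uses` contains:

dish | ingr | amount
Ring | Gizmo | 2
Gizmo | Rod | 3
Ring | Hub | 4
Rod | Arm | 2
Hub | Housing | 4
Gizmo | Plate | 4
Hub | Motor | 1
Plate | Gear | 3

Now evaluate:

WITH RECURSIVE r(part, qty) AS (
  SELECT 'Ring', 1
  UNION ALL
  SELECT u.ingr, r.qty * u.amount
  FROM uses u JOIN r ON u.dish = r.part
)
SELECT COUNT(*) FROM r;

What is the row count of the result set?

9

Base: (Ring, qty=1).
Iteration 1: components of {Ring} -> Gizmo = 1*2 = 2, Hub = 1*4 = 4.
Iteration 2: components of {Gizmo,Hub} -> Housing = 4*4 = 16, Motor = 4*1 = 4, Plate = 2*4 = 8, Rod = 2*3 = 6.
Iteration 3: components of {Housing,Motor,Plate,Rod} -> Arm = 6*2 = 12, Gear = 8*3 = 24.
Iteration 4: no further components; recursion stops.
Total rows emitted: 9.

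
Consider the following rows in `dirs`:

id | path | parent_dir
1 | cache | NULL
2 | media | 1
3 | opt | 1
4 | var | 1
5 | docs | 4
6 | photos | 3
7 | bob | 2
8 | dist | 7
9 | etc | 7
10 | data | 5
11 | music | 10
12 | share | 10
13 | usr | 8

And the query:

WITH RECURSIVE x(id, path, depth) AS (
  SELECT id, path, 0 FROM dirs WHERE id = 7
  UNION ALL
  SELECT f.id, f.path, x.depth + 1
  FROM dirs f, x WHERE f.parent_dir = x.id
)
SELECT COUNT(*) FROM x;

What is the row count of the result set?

Base: id=7 (bob) at depth 0.
Iteration 1: rows with parent_dir in {7} -> dist (id 8, depth 1), etc (id 9, depth 1).
Iteration 2: rows with parent_dir in {8,9} -> usr (id 13, depth 2).
Iteration 3: no rows with parent_dir in {13}; recursion stops.
Total rows emitted: 4.

4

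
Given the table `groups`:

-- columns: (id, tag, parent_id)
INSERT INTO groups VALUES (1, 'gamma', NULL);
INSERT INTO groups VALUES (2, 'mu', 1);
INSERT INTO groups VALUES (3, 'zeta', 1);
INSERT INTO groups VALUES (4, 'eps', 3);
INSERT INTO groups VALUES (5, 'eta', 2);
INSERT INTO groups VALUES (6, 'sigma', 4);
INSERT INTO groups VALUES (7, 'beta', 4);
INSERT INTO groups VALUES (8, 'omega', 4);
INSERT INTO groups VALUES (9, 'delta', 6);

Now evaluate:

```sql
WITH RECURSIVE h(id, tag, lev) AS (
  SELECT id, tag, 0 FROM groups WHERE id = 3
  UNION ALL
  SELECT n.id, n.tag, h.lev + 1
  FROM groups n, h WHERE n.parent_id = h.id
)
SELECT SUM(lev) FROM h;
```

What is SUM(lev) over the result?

Base: id=3 (zeta) at lev 0.
Iteration 1: rows with parent_id in {3} -> eps (id 4, lev 1).
Iteration 2: rows with parent_id in {4} -> sigma (id 6, lev 2), beta (id 7, lev 2), omega (id 8, lev 2).
Iteration 3: rows with parent_id in {6,7,8} -> delta (id 9, lev 3).
Iteration 4: no rows with parent_id in {9}; recursion stops.
SUM(lev) = 0 + 1 + 2 + 2 + 2 + 3 = 10.

10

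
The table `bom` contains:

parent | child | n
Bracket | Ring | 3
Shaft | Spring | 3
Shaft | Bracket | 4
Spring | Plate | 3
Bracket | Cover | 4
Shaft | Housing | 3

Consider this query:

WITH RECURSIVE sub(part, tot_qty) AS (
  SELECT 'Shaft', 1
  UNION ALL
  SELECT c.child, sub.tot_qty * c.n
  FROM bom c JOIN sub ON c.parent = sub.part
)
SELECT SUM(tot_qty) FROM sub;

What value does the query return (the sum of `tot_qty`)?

48

Base: (Shaft, tot_qty=1).
Iteration 1: components of {Shaft} -> Bracket = 1*4 = 4, Housing = 1*3 = 3, Spring = 1*3 = 3.
Iteration 2: components of {Bracket,Housing,Spring} -> Cover = 4*4 = 16, Plate = 3*3 = 9, Ring = 4*3 = 12.
Iteration 3: no further components; recursion stops.
SUM(tot_qty) = 1 + 4 + 3 + 3 + 16 + 12 + 9 = 48.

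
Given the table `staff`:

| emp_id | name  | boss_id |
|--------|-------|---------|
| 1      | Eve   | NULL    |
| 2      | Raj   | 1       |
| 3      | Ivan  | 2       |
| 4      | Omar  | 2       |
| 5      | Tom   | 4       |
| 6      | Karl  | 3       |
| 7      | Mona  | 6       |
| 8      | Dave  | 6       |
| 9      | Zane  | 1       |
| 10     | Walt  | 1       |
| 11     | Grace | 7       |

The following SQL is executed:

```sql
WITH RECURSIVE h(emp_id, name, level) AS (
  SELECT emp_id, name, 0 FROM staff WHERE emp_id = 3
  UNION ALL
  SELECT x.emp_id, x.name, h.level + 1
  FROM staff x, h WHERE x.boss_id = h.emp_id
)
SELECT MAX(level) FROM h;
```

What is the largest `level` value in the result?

Base: emp_id=3 (Ivan) at level 0.
Iteration 1: rows with boss_id in {3} -> Karl (id 6, level 1).
Iteration 2: rows with boss_id in {6} -> Mona (id 7, level 2), Dave (id 8, level 2).
Iteration 3: rows with boss_id in {7,8} -> Grace (id 11, level 3).
Iteration 4: no rows with boss_id in {11}; recursion stops.
level values: 0, 1, 2, 2, 3; the maximum is 3.

3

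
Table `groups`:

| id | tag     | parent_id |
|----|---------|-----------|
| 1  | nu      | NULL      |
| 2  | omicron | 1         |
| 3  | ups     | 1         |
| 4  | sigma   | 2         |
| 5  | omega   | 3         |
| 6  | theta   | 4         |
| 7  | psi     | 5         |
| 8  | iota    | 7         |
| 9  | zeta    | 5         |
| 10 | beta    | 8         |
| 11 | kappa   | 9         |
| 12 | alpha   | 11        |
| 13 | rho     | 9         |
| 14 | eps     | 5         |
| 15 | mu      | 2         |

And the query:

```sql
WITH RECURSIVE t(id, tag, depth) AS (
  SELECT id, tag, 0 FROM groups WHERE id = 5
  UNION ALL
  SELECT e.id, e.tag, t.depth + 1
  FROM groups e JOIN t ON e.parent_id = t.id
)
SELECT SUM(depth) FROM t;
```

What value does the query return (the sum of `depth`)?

15

Base: id=5 (omega) at depth 0.
Iteration 1: rows with parent_id in {5} -> psi (id 7, depth 1), zeta (id 9, depth 1), eps (id 14, depth 1).
Iteration 2: rows with parent_id in {7,9,14} -> iota (id 8, depth 2), kappa (id 11, depth 2), rho (id 13, depth 2).
Iteration 3: rows with parent_id in {8,11,13} -> beta (id 10, depth 3), alpha (id 12, depth 3).
Iteration 4: no rows with parent_id in {10,12}; recursion stops.
SUM(depth) = 0 + 1 + 1 + 1 + 2 + 2 + 2 + 3 + 3 = 15.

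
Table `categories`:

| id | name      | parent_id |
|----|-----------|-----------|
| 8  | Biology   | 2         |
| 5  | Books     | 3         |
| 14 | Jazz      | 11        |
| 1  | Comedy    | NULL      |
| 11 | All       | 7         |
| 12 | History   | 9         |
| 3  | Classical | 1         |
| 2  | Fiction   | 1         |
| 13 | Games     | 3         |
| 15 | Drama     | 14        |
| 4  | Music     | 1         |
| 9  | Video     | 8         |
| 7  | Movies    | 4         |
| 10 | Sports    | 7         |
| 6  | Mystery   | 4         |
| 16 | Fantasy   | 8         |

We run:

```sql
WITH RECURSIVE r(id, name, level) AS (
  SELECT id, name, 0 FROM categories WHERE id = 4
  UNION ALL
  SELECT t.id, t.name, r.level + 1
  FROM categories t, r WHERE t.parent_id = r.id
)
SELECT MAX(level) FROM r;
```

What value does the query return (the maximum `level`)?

4

Base: id=4 (Music) at level 0.
Iteration 1: rows with parent_id in {4} -> Mystery (id 6, level 1), Movies (id 7, level 1).
Iteration 2: rows with parent_id in {6,7} -> Sports (id 10, level 2), All (id 11, level 2).
Iteration 3: rows with parent_id in {10,11} -> Jazz (id 14, level 3).
Iteration 4: rows with parent_id in {14} -> Drama (id 15, level 4).
Iteration 5: no rows with parent_id in {15}; recursion stops.
level values: 0, 1, 1, 2, 2, 3, 4; the maximum is 4.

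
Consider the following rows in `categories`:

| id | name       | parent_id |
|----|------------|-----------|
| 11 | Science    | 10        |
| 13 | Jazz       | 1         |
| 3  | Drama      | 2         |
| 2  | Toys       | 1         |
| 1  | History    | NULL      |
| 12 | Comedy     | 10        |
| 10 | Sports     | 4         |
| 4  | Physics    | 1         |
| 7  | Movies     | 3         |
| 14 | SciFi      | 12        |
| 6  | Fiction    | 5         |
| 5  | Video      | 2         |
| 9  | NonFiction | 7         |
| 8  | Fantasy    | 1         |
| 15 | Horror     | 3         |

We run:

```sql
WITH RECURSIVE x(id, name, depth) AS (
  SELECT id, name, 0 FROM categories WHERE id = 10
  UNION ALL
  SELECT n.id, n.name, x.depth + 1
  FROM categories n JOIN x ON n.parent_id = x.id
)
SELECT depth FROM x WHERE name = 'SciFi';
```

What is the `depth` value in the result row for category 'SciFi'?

2

Base: id=10 (Sports) at depth 0.
Iteration 1: rows with parent_id in {10} -> Science (id 11, depth 1), Comedy (id 12, depth 1).
Iteration 2: rows with parent_id in {11,12} -> SciFi (id 14, depth 2).
Iteration 3: no rows with parent_id in {14}; recursion stops.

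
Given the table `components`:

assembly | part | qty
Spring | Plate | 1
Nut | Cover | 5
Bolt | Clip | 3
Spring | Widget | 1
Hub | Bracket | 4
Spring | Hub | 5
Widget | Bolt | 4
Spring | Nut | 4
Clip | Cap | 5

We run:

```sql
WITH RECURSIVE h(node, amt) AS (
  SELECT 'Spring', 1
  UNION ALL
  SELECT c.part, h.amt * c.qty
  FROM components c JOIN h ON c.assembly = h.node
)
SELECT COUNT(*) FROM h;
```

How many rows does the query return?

Base: (Spring, amt=1).
Iteration 1: components of {Spring} -> Hub = 1*5 = 5, Nut = 1*4 = 4, Plate = 1*1 = 1, Widget = 1*1 = 1.
Iteration 2: components of {Hub,Nut,Plate,Widget} -> Bolt = 1*4 = 4, Bracket = 5*4 = 20, Cover = 4*5 = 20.
Iteration 3: components of {Bolt,Bracket,Cover} -> Clip = 4*3 = 12.
Iteration 4: components of {Clip} -> Cap = 12*5 = 60.
Iteration 5: no further components; recursion stops.
Total rows emitted: 10.

10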